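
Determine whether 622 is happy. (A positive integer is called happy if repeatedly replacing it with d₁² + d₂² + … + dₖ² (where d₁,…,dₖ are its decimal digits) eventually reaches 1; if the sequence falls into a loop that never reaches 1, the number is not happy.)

happy

622 → 6² + 2² + 2² = 44
44 → 4² + 4² = 32
32 → 3² + 2² = 13
13 → 1² + 3² = 10
10 → 1² + 0² = 1  — reached 1.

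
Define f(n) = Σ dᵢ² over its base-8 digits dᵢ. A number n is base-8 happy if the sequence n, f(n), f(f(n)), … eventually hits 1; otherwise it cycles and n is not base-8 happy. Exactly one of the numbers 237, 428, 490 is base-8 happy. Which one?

237: 237 → 59 → 58 → 53 → 61 → 74 → 6 → 36 → 32 → 16 → 4 → 16  — repeats 16 (not base-8 happy)
428: 428 → 77 → 27 → 18 → 8 → 1  — reaches 1 (base-8 happy)
490: 490 → 78 → 38 → 52 → 52  — repeats 52 (not base-8 happy)

428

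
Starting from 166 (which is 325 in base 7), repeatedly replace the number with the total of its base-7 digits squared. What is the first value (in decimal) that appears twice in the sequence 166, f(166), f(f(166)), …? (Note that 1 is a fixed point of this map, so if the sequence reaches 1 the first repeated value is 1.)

166 = (3,2,5)_7 → 3² + 2² + 5² = 9 + 4 + 25 = 38
38 = (5,3)_7 → 5² + 3² = 25 + 9 = 34
34 = (4,6)_7 → 4² + 6² = 16 + 36 = 52
52 = (1,0,3)_7 → 1² + 0² + 3² = 1 + 0 + 9 = 10
10 = (1,3)_7 → 1² + 3² = 1 + 9 = 10  — 10 already appeared earlier.

10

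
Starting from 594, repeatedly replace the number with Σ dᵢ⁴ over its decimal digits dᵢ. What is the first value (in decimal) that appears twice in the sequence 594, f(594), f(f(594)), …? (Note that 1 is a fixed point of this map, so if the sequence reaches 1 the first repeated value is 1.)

594 → 5⁴ + 9⁴ + 4⁴ = 7442
7442 → 7⁴ + 4⁴ + 4⁴ + 2⁴ = 2929
2929 → 2⁴ + 9⁴ + 2⁴ + 9⁴ = 13154
13154 → 1⁴ + 3⁴ + 1⁴ + 5⁴ + 4⁴ = 964
964 → 9⁴ + 6⁴ + 4⁴ = 8113
8113 → 8⁴ + 1⁴ + 1⁴ + 3⁴ = 4179
4179 → 4⁴ + 1⁴ + 7⁴ + 9⁴ = 9219
9219 → 9⁴ + 2⁴ + 1⁴ + 9⁴ = 13139
13139 → 1⁴ + 3⁴ + 1⁴ + 3⁴ + 9⁴ = 6725
6725 → 6⁴ + 7⁴ + 2⁴ + 5⁴ = 4338
4338 → 4⁴ + 3⁴ + 3⁴ + 8⁴ = 4514
4514 → 4⁴ + 5⁴ + 1⁴ + 4⁴ = 1138
1138 → 1⁴ + 1⁴ + 3⁴ + 8⁴ = 4179  — 4179 already appeared earlier.

4179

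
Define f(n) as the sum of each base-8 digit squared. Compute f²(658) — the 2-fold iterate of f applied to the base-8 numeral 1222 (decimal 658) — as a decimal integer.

26

658 = (1,2,2,2)_8 → 1² + 2² + 2² + 2² = 1 + 4 + 4 + 4 = 13
13 = (1,5)_8 → 1² + 5² = 1 + 25 = 26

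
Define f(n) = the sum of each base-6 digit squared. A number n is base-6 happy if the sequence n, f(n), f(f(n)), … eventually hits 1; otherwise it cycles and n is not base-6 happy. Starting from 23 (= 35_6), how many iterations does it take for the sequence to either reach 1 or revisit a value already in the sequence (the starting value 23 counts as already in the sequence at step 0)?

10

23 = (3,5)_6 → 3² + 5² = 9 + 25 = 34
34 = (5,4)_6 → 5² + 4² = 25 + 16 = 41
41 = (1,0,5)_6 → 1² + 0² + 5² = 1 + 0 + 25 = 26
26 = (4,2)_6 → 4² + 2² = 16 + 4 = 20
20 = (3,2)_6 → 3² + 2² = 9 + 4 = 13
13 = (2,1)_6 → 2² + 1² = 4 + 1 = 5
5 = (5)_6 → 5² = 25
25 = (4,1)_6 → 4² + 1² = 16 + 1 = 17
17 = (2,5)_6 → 2² + 5² = 4 + 25 = 29
29 = (4,5)_6 → 4² + 5² = 16 + 25 = 41  — 41 repeats.
That took 10 steps.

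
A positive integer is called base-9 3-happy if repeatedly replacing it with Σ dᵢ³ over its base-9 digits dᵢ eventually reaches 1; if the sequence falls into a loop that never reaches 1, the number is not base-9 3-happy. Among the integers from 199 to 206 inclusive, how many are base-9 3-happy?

199: 199 → 73 → 513 → 243 → 27 → 27  — not base-9 3-happy
200: 200 → 80 → 1024 → 496 → 218 → 232 → 694 → 638 → 1198 → 470 → 476 → 980 → 540 → 432 → 152 → 856 → 128 → 134 → 638  — not base-9 3-happy
201: 201 → 99 → 9 → 1  — base-9 3-happy
202: 202 → 136 → 218 → 232 → 694 → 638 → 1198 → 470 → 476 → 980 → 540 → 432 → 152 → 856 → 128 → 134 → 638  — not base-9 3-happy
203: 203 → 197 → 547 → 775 → 127 → 127  — not base-9 3-happy
204: 204 → 288 → 152 → 856 → 128 → 134 → 638 → 1198 → 470 → 476 → 980 → 540 → 432 → 152  — not base-9 3-happy
205: 205 → 415 → 127 → 127  — not base-9 3-happy
206: 206 → 584 → 856 → 128 → 134 → 638 → 1198 → 470 → 476 → 980 → 540 → 432 → 152 → 856  — not base-9 3-happy
base-9 3-happy: 201

1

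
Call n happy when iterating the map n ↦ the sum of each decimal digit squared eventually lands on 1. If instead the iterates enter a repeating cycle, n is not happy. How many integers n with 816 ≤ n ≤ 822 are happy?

816: 816 → 101 → 2 → 4 → 16 → 37 → 58 → 89 → 145 → 42 → 20 → 4  (repeats 4)
817: 817 → 114 → 18 → 65 → 61 → 37 → 58 → 89 → 145 → 42 → 20 → 4 → 16 → 37  (repeats 37)
818: 818 → 129 → 86 → 100 → 1  (reaches 1)
819: 819 → 146 → 53 → 34 → 25 → 29 → 85 → 89 → 145 → 42 → 20 → 4 → 16 → 37 → 58 → 89  (repeats 89)
820: 820 → 68 → 100 → 1  (reaches 1)
821: 821 → 69 → 117 → 51 → 26 → 40 → 16 → 37 → 58 → 89 → 145 → 42 → 20 → 4 → 16  (repeats 16)
822: 822 → 72 → 53 → 34 → 25 → 29 → 85 → 89 → 145 → 42 → 20 → 4 → 16 → 37 → 58 → 89  (repeats 89)
happy: 818, 820

2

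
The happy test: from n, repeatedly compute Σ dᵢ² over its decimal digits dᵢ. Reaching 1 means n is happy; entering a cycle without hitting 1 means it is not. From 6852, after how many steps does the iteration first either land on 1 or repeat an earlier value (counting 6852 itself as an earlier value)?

4

6852 → 6² + 8² + 5² + 2² = 36 + 64 + 25 + 4 = 129
129 → 1² + 2² + 9² = 1 + 4 + 81 = 86
86 → 8² + 6² = 64 + 36 = 100
100 → 1² + 0² + 0² = 1 + 0 + 0 = 1  — reached 1.
That took 4 steps.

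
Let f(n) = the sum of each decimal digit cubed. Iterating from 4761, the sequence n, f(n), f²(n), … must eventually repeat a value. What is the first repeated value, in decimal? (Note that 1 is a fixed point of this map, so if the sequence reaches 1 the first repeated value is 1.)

4761 → 4³ + 7³ + 6³ + 1³ = 64 + 343 + 216 + 1 = 624
624 → 6³ + 2³ + 4³ = 216 + 8 + 64 = 288
288 → 2³ + 8³ + 8³ = 8 + 512 + 512 = 1032
1032 → 1³ + 0³ + 3³ + 2³ = 1 + 0 + 27 + 8 = 36
36 → 3³ + 6³ = 27 + 216 = 243
243 → 2³ + 4³ + 3³ = 8 + 64 + 27 = 99
99 → 9³ + 9³ = 729 + 729 = 1458
1458 → 1³ + 4³ + 5³ + 8³ = 1 + 64 + 125 + 512 = 702
702 → 7³ + 0³ + 2³ = 343 + 0 + 8 = 351
351 → 3³ + 5³ + 1³ = 27 + 125 + 1 = 153
153 → 1³ + 5³ + 3³ = 1 + 125 + 27 = 153  — 153 already appeared earlier.

153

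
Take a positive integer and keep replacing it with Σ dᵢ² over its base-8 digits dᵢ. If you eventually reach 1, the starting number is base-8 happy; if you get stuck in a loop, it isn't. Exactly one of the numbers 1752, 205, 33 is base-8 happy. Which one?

1752

1752: 1752 → 27 → 18 → 8 → 1  — reaches 1 (base-8 happy)
205: 205 → 35 → 25 → 10 → 5 → 25  — repeats 25 (not base-8 happy)
33: 33 → 17 → 5 → 25 → 10 → 5  — repeats 5 (not base-8 happy)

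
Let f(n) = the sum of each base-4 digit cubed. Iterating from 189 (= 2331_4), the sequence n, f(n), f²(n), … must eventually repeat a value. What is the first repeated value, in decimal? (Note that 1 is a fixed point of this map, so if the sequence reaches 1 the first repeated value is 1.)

9

189 = (2,3,3,1)_4 → 2³ + 3³ + 3³ + 1³ = 63
63 = (3,3,3)_4 → 3³ + 3³ + 3³ = 81
81 = (1,1,0,1)_4 → 1³ + 1³ + 0³ + 1³ = 3
3 = (3)_4 → 3³ = 27
27 = (1,2,3)_4 → 1³ + 2³ + 3³ = 36
36 = (2,1,0)_4 → 2³ + 1³ + 0³ = 9
9 = (2,1)_4 → 2³ + 1³ = 9  — 9 already appeared earlier.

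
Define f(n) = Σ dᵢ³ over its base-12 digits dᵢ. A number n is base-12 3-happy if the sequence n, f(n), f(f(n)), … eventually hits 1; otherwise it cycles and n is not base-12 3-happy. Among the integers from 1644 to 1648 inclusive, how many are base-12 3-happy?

1

1644: 1644 → 1456 → 1065 → 1136 → 1855 → 1344 → 793 → 342 → 288 → 8 → 512 → 755 → 1464 → 1008 → 343 → 415 → 1351 → 1136  — not base-12 3-happy
1645: 1645 → 1457 → 1126 → 2072 → 585 → 793 → 342 → 288 → 8 → 512 → 755 → 1464 → 1008 → 343 → 415 → 1351 → 1136 → 1855 → 1344 → 793  — not base-12 3-happy
1646: 1646 → 1464 → 1008 → 343 → 415 → 1351 → 1136 → 1855 → 1344 → 793 → 342 → 288 → 8 → 512 → 755 → 1464  — not base-12 3-happy
1647: 1647 → 1483 → 1370 → 953 → 684 → 793 → 342 → 288 → 8 → 512 → 755 → 1464 → 1008 → 343 → 415 → 1351 → 1136 → 1855 → 1344 → 793  — not base-12 3-happy
1648: 1648 → 1520 → 1728 → 1  — base-12 3-happy
base-12 3-happy: 1648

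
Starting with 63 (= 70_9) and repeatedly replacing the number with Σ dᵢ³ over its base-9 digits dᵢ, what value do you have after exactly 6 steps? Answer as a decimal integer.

27

63 = (7,0)_9 → 7³ + 0³ = 343 + 0 = 343
343 = (4,2,1)_9 → 4³ + 2³ + 1³ = 64 + 8 + 1 = 73
73 = (8,1)_9 → 8³ + 1³ = 512 + 1 = 513
513 = (6,3,0)_9 → 6³ + 3³ + 0³ = 216 + 27 + 0 = 243
243 = (3,0,0)_9 → 3³ + 0³ + 0³ = 27 + 0 + 0 = 27
27 = (3,0)_9 → 3³ + 0³ = 27 + 0 = 27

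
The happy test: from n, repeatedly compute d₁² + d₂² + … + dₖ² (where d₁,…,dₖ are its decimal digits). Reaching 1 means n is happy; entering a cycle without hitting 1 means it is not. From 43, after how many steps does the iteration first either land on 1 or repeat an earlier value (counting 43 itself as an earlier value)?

12

43 → 25
25 → 29
29 → 85
85 → 89
89 → 145
145 → 42
42 → 20
20 → 4
4 → 16
16 → 37
37 → 58
58 → 89  — 89 repeats.
That took 12 steps.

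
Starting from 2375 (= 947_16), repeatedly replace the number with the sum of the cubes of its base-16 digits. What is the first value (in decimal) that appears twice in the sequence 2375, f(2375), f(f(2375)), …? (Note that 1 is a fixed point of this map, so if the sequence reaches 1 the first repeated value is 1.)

2729

2375 = (9,4,7)_16 → 9³ + 4³ + 7³ = 1136
1136 = (4,7,0)_16 → 4³ + 7³ + 0³ = 407
407 = (1,9,7)_16 → 1³ + 9³ + 7³ = 1073
1073 = (4,3,1)_16 → 4³ + 3³ + 1³ = 92
92 = (5,12)_16 → 5³ + 12³ = 1853
1853 = (7,3,13)_16 → 7³ + 3³ + 13³ = 2567
2567 = (10,0,7)_16 → 10³ + 0³ + 7³ = 1343
1343 = (5,3,15)_16 → 5³ + 3³ + 15³ = 3527
3527 = (13,12,7)_16 → 13³ + 12³ + 7³ = 4268
4268 = (1,0,10,12)_16 → 1³ + 0³ + 10³ + 12³ = 2729
2729 = (10,10,9)_16 → 10³ + 10³ + 9³ = 2729  — 2729 already appeared earlier.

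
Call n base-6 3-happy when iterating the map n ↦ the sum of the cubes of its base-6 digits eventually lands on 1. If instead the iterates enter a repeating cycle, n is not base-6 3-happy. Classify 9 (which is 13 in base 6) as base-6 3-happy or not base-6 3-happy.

9 = (1,3)_6 → 1³ + 3³ = 1 + 27 = 28
28 = (4,4)_6 → 4³ + 4³ = 64 + 64 = 128
128 = (3,3,2)_6 → 3³ + 3³ + 2³ = 27 + 27 + 8 = 62
62 = (1,4,2)_6 → 1³ + 4³ + 2³ = 1 + 64 + 8 = 73
73 = (2,0,1)_6 → 2³ + 0³ + 1³ = 8 + 0 + 1 = 9  — 9 already seen; the sequence cycles without reaching 1.

not base-6 3-happy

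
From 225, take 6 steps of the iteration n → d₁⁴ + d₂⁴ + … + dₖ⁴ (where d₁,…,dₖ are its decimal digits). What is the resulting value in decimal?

6725

225 → 657
657 → 4322
4322 → 369
369 → 7938
7938 → 13139
13139 → 6725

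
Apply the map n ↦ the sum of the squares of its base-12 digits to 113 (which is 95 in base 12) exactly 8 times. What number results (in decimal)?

41

113 = (9,5)_12 → 106
106 = (8,10)_12 → 164
164 = (1,1,8)_12 → 66
66 = (5,6)_12 → 61
61 = (5,1)_12 → 26
26 = (2,2)_12 → 8
8 = (8)_12 → 64
64 = (5,4)_12 → 41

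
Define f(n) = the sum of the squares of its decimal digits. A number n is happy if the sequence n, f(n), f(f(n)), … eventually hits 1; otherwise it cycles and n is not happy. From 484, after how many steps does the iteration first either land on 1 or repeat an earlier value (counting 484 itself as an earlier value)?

14

484 → 4² + 8² + 4² = 16 + 64 + 16 = 96
96 → 9² + 6² = 81 + 36 = 117
117 → 1² + 1² + 7² = 1 + 1 + 49 = 51
51 → 5² + 1² = 25 + 1 = 26
26 → 2² + 6² = 4 + 36 = 40
40 → 4² + 0² = 16 + 0 = 16
16 → 1² + 6² = 1 + 36 = 37
37 → 3² + 7² = 9 + 49 = 58
58 → 5² + 8² = 25 + 64 = 89
89 → 8² + 9² = 64 + 81 = 145
145 → 1² + 4² + 5² = 1 + 16 + 25 = 42
42 → 4² + 2² = 16 + 4 = 20
20 → 2² + 0² = 4 + 0 = 4
4 → 4² = 16  — 16 repeats.
That took 14 steps.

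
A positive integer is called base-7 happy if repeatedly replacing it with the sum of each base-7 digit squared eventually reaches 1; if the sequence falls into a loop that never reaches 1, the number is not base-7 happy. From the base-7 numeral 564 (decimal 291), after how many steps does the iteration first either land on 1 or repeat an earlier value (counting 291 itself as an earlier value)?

291 = (5,6,4)_7 → 77
77 = (1,4,0)_7 → 17
17 = (2,3)_7 → 13
13 = (1,6)_7 → 37
37 = (5,2)_7 → 29
29 = (4,1)_7 → 17  — 17 repeats.
That took 6 steps.

6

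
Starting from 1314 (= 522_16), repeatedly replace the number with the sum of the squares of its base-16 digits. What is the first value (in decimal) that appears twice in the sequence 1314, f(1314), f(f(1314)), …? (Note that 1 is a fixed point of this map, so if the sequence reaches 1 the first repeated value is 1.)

1314 = (5,2,2)_16 → 5² + 2² + 2² = 33
33 = (2,1)_16 → 2² + 1² = 5
5 = (5)_16 → 5² = 25
25 = (1,9)_16 → 1² + 9² = 82
82 = (5,2)_16 → 5² + 2² = 29
29 = (1,13)_16 → 1² + 13² = 170
170 = (10,10)_16 → 10² + 10² = 200
200 = (12,8)_16 → 12² + 8² = 208
208 = (13,0)_16 → 13² + 0² = 169
169 = (10,9)_16 → 10² + 9² = 181
181 = (11,5)_16 → 11² + 5² = 146
146 = (9,2)_16 → 9² + 2² = 85
85 = (5,5)_16 → 5² + 5² = 50
50 = (3,2)_16 → 3² + 2² = 13
13 = (13)_16 → 13² = 169  — 169 already appeared earlier.

169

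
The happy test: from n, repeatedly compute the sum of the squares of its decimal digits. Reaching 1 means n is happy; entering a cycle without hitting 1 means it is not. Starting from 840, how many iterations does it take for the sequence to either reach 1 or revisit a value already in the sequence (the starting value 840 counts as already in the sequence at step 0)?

840 → 8² + 4² + 0² = 80
80 → 8² + 0² = 64
64 → 6² + 4² = 52
52 → 5² + 2² = 29
29 → 2² + 9² = 85
85 → 8² + 5² = 89
89 → 8² + 9² = 145
145 → 1² + 4² + 5² = 42
42 → 4² + 2² = 20
20 → 2² + 0² = 4
4 → 4² = 16
16 → 1² + 6² = 37
37 → 3² + 7² = 58
58 → 5² + 8² = 89  — 89 repeats.
That took 14 steps.

14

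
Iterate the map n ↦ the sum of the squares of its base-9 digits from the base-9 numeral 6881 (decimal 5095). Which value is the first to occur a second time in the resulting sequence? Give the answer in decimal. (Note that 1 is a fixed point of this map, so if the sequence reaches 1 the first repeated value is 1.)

5095 = (6,8,8,1)_9 → 6² + 8² + 8² + 1² = 36 + 64 + 64 + 1 = 165
165 = (2,0,3)_9 → 2² + 0² + 3² = 4 + 0 + 9 = 13
13 = (1,4)_9 → 1² + 4² = 1 + 16 = 17
17 = (1,8)_9 → 1² + 8² = 1 + 64 = 65
65 = (7,2)_9 → 7² + 2² = 49 + 4 = 53
53 = (5,8)_9 → 5² + 8² = 25 + 64 = 89
89 = (1,0,8)_9 → 1² + 0² + 8² = 1 + 0 + 64 = 65  — 65 already appeared earlier.

65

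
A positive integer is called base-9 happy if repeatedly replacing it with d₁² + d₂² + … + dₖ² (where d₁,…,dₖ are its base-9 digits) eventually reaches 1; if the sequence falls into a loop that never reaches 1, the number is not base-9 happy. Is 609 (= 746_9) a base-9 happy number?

609 = (7,4,6)_9 → 7² + 4² + 6² = 101
101 = (1,2,2)_9 → 1² + 2² + 2² = 9
9 = (1,0)_9 → 1² + 0² = 1  — reached 1.

base-9 happy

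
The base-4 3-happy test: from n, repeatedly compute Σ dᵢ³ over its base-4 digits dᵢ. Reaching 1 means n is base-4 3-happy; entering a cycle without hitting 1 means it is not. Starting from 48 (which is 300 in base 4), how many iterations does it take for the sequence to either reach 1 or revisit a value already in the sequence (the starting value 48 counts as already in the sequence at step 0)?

48 = (3,0,0)_4 → 3³ + 0³ + 0³ = 27
27 = (1,2,3)_4 → 1³ + 2³ + 3³ = 36
36 = (2,1,0)_4 → 2³ + 1³ + 0³ = 9
9 = (2,1)_4 → 2³ + 1³ = 9  — 9 repeats.
That took 4 steps.

4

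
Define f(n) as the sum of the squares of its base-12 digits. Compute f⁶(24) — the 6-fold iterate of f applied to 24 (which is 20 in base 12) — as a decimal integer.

24 = (2,0)_12 → 2² + 0² = 4 + 0 = 4
4 = (4)_12 → 4² = 16
16 = (1,4)_12 → 1² + 4² = 1 + 16 = 17
17 = (1,5)_12 → 1² + 5² = 1 + 25 = 26
26 = (2,2)_12 → 2² + 2² = 4 + 4 = 8
8 = (8)_12 → 8² = 64

64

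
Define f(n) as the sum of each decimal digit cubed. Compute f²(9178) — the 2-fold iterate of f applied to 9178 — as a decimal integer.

763

9178 → 9³ + 1³ + 7³ + 8³ = 1585
1585 → 1³ + 5³ + 8³ + 5³ = 763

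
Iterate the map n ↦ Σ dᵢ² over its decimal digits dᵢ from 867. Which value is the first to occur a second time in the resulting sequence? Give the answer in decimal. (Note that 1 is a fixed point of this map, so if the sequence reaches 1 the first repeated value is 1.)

867 → 8² + 6² + 7² = 149
149 → 1² + 4² + 9² = 98
98 → 9² + 8² = 145
145 → 1² + 4² + 5² = 42
42 → 4² + 2² = 20
20 → 2² + 0² = 4
4 → 4² = 16
16 → 1² + 6² = 37
37 → 3² + 7² = 58
58 → 5² + 8² = 89
89 → 8² + 9² = 145  — 145 already appeared earlier.

145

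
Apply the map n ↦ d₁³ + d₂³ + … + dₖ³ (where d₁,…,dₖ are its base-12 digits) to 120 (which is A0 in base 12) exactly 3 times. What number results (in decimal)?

120 = (10,0)_12 → 1000
1000 = (6,11,4)_12 → 1611
1611 = (11,2,3)_12 → 1366

1366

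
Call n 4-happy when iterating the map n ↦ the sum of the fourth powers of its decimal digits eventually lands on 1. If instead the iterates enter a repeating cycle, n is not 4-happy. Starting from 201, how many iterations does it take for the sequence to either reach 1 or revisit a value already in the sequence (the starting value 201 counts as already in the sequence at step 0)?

201 → 2⁴ + 0⁴ + 1⁴ = 17
17 → 1⁴ + 7⁴ = 2402
2402 → 2⁴ + 4⁴ + 0⁴ + 2⁴ = 288
288 → 2⁴ + 8⁴ + 8⁴ = 8208
8208 → 8⁴ + 2⁴ + 0⁴ + 8⁴ = 8208  — 8208 repeats.
That took 5 steps.

5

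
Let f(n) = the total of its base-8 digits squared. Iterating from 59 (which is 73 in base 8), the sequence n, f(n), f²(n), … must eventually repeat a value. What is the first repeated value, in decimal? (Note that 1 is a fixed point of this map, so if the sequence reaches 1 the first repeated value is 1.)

59 = (7,3)_8 → 7² + 3² = 58
58 = (7,2)_8 → 7² + 2² = 53
53 = (6,5)_8 → 6² + 5² = 61
61 = (7,5)_8 → 7² + 5² = 74
74 = (1,1,2)_8 → 1² + 1² + 2² = 6
6 = (6)_8 → 6² = 36
36 = (4,4)_8 → 4² + 4² = 32
32 = (4,0)_8 → 4² + 0² = 16
16 = (2,0)_8 → 2² + 0² = 4
4 = (4)_8 → 4² = 16  — 16 already appeared earlier.

16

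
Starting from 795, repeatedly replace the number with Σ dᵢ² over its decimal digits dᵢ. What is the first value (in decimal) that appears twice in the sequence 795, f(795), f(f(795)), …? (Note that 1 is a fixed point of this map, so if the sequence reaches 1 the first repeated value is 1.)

795 → 7² + 9² + 5² = 155
155 → 1² + 5² + 5² = 51
51 → 5² + 1² = 26
26 → 2² + 6² = 40
40 → 4² + 0² = 16
16 → 1² + 6² = 37
37 → 3² + 7² = 58
58 → 5² + 8² = 89
89 → 8² + 9² = 145
145 → 1² + 4² + 5² = 42
42 → 4² + 2² = 20
20 → 2² + 0² = 4
4 → 4² = 16  — 16 already appeared earlier.

16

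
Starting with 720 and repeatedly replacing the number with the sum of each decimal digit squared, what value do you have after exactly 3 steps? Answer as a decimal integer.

720 → 7² + 2² + 0² = 53
53 → 5² + 3² = 34
34 → 3² + 4² = 25

25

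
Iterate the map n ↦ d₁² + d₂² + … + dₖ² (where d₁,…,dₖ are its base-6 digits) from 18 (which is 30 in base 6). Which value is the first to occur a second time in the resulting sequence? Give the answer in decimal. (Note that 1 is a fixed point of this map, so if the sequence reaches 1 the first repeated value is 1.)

17

18 = (3,0)_6 → 3² + 0² = 9 + 0 = 9
9 = (1,3)_6 → 1² + 3² = 1 + 9 = 10
10 = (1,4)_6 → 1² + 4² = 1 + 16 = 17
17 = (2,5)_6 → 2² + 5² = 4 + 25 = 29
29 = (4,5)_6 → 4² + 5² = 16 + 25 = 41
41 = (1,0,5)_6 → 1² + 0² + 5² = 1 + 0 + 25 = 26
26 = (4,2)_6 → 4² + 2² = 16 + 4 = 20
20 = (3,2)_6 → 3² + 2² = 9 + 4 = 13
13 = (2,1)_6 → 2² + 1² = 4 + 1 = 5
5 = (5)_6 → 5² = 25
25 = (4,1)_6 → 4² + 1² = 16 + 1 = 17  — 17 already appeared earlier.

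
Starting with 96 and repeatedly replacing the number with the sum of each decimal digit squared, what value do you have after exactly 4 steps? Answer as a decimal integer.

96 → 9² + 6² = 81 + 36 = 117
117 → 1² + 1² + 7² = 1 + 1 + 49 = 51
51 → 5² + 1² = 25 + 1 = 26
26 → 2² + 6² = 4 + 36 = 40

40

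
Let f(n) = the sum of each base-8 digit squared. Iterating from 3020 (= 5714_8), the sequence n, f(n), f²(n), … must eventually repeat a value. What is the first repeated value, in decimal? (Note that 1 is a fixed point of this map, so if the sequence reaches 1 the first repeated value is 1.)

13

3020 = (5,7,1,4)_8 → 5² + 7² + 1² + 4² = 91
91 = (1,3,3)_8 → 1² + 3² + 3² = 19
19 = (2,3)_8 → 2² + 3² = 13
13 = (1,5)_8 → 1² + 5² = 26
26 = (3,2)_8 → 3² + 2² = 13  — 13 already appeared earlier.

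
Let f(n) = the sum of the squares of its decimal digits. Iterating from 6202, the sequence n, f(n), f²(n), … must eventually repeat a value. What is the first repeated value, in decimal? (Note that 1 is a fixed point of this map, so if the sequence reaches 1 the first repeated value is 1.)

1

6202 → 6² + 2² + 0² + 2² = 36 + 4 + 0 + 4 = 44
44 → 4² + 4² = 16 + 16 = 32
32 → 3² + 2² = 9 + 4 = 13
13 → 1² + 3² = 1 + 9 = 10
10 → 1² + 0² = 1 + 0 = 1  — reached the fixed point 1.
1 → 1, so 1 is the first repeated value.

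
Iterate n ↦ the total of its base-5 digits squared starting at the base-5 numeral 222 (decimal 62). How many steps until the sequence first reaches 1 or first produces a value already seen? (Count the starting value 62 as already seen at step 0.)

62 = (2,2,2)_5 → 2² + 2² + 2² = 12
12 = (2,2)_5 → 2² + 2² = 8
8 = (1,3)_5 → 1² + 3² = 10
10 = (2,0)_5 → 2² + 0² = 4
4 = (4)_5 → 4² = 16
16 = (3,1)_5 → 3² + 1² = 10  — 10 repeats.
That took 6 steps.

6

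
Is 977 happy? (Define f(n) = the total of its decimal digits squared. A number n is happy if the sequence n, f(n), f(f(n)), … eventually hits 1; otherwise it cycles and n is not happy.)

977 → 9² + 7² + 7² = 81 + 49 + 49 = 179
179 → 1² + 7² + 9² = 1 + 49 + 81 = 131
131 → 1² + 3² + 1² = 1 + 9 + 1 = 11
11 → 1² + 1² = 1 + 1 = 2
2 → 2² = 4
4 → 4² = 16
16 → 1² + 6² = 1 + 36 = 37
37 → 3² + 7² = 9 + 49 = 58
58 → 5² + 8² = 25 + 64 = 89
89 → 8² + 9² = 64 + 81 = 145
145 → 1² + 4² + 5² = 1 + 16 + 25 = 42
42 → 4² + 2² = 16 + 4 = 20
20 → 2² + 0² = 4 + 0 = 4  — 4 already seen; the sequence cycles without reaching 1.

not happy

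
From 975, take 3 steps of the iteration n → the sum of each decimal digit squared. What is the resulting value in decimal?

975 → 9² + 7² + 5² = 155
155 → 1² + 5² + 5² = 51
51 → 5² + 1² = 26

26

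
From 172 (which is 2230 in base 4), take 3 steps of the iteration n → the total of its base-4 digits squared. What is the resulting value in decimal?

172 = (2,2,3,0)_4 → 2² + 2² + 3² + 0² = 17
17 = (1,0,1)_4 → 1² + 0² + 1² = 2
2 = (2)_4 → 2² = 4

4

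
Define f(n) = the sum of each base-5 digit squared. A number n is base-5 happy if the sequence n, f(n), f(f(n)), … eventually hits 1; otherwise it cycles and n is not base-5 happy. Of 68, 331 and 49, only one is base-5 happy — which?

68: 68 → 22 → 20 → 16 → 10 → 4 → 16  — repeats 16 (not base-5 happy)
331: 331 → 15 → 9 → 17 → 13 → 13  — repeats 13 (not base-5 happy)
49: 49 → 33 → 11 → 5 → 1  — reaches 1 (base-5 happy)

49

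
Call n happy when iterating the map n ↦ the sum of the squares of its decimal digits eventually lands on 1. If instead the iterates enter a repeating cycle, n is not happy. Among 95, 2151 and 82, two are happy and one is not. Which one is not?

95

95: 95 → 106 → 37 → 58 → 89 → 145 → 42 → 20 → 4 → 16 → 37  — repeats 37 (not happy)
2151: 2151 → 31 → 10 → 1  — reaches 1 (happy)
82: 82 → 68 → 100 → 1  — reaches 1 (happy)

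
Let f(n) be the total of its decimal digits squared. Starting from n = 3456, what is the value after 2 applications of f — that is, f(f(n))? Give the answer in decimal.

3456 → 3² + 4² + 5² + 6² = 9 + 16 + 25 + 36 = 86
86 → 8² + 6² = 64 + 36 = 100

100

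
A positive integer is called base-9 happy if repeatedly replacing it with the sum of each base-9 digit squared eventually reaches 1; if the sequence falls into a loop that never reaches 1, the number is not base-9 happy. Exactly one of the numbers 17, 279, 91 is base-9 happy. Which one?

91

17: 17 → 65 → 53 → 89 → 65  — repeats 65 (not base-9 happy)
279: 279 → 25 → 53 → 89 → 65 → 53  — repeats 53 (not base-9 happy)
91: 91 → 3 → 9 → 1  — reaches 1 (base-9 happy)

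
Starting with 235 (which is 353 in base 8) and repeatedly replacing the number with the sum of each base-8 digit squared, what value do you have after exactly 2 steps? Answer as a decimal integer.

34

235 = (3,5,3)_8 → 3² + 5² + 3² = 9 + 25 + 9 = 43
43 = (5,3)_8 → 5² + 3² = 25 + 9 = 34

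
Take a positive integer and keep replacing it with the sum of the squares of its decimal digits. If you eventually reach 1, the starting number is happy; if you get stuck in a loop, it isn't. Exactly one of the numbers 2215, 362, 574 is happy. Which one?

2215: 2215 → 34 → 25 → 29 → 85 → 89 → 145 → 42 → 20 → 4 → 16 → 37 → 58 → 89  — repeats 89 (not happy)
362: 362 → 49 → 97 → 130 → 10 → 1  — reaches 1 (happy)
574: 574 → 90 → 81 → 65 → 61 → 37 → 58 → 89 → 145 → 42 → 20 → 4 → 16 → 37  — repeats 37 (not happy)

362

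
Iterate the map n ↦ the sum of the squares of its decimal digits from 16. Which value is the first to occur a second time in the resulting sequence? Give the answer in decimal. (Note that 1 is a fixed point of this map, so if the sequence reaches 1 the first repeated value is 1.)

16 → 1² + 6² = 1 + 36 = 37
37 → 3² + 7² = 9 + 49 = 58
58 → 5² + 8² = 25 + 64 = 89
89 → 8² + 9² = 64 + 81 = 145
145 → 1² + 4² + 5² = 1 + 16 + 25 = 42
42 → 4² + 2² = 16 + 4 = 20
20 → 2² + 0² = 4 + 0 = 4
4 → 4² = 16  — 16 already appeared earlier.

16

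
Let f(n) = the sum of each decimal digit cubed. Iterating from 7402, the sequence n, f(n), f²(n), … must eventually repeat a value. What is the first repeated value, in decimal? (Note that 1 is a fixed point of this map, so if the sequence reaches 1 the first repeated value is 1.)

370

7402 → 7³ + 4³ + 0³ + 2³ = 415
415 → 4³ + 1³ + 5³ = 190
190 → 1³ + 9³ + 0³ = 730
730 → 7³ + 3³ + 0³ = 370
370 → 3³ + 7³ + 0³ = 370  — 370 already appeared earlier.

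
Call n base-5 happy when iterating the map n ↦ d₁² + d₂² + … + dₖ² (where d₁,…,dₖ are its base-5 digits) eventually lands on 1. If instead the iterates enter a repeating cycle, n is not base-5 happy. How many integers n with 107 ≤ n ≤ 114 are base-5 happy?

107: 107 → 21 → 17 → 13 → 13  (repeats 13)
108: 108 → 26 → 2 → 4 → 16 → 10 → 4  (repeats 4)
109: 109 → 33 → 11 → 5 → 1  (reaches 1)
110: 110 → 20 → 16 → 10 → 4 → 16  (repeats 16)
111: 111 → 21 → 17 → 13 → 13  (repeats 13)
112: 112 → 24 → 32 → 6 → 2 → 4 → 16 → 10 → 4  (repeats 4)
113: 113 → 29 → 17 → 13 → 13  (repeats 13)
114: 114 → 36 → 6 → 2 → 4 → 16 → 10 → 4  (repeats 4)
base-5 happy: 109

1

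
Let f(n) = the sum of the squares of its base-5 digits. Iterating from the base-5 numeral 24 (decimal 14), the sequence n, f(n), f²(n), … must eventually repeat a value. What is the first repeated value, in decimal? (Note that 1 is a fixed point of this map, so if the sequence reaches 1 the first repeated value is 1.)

16

14 = (2,4)_5 → 2² + 4² = 4 + 16 = 20
20 = (4,0)_5 → 4² + 0² = 16 + 0 = 16
16 = (3,1)_5 → 3² + 1² = 9 + 1 = 10
10 = (2,0)_5 → 2² + 0² = 4 + 0 = 4
4 = (4)_5 → 4² = 16  — 16 already appeared earlier.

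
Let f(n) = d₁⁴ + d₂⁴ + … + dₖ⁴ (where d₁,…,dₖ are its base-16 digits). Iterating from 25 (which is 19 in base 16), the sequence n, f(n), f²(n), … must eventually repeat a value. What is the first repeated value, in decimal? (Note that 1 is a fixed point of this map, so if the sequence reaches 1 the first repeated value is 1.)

25 = (1,9)_16 → 1⁴ + 9⁴ = 6562
6562 = (1,9,10,2)_16 → 1⁴ + 9⁴ + 10⁴ + 2⁴ = 16578
16578 = (4,0,12,2)_16 → 4⁴ + 0⁴ + 12⁴ + 2⁴ = 21008
21008 = (5,2,1,0)_16 → 5⁴ + 2⁴ + 1⁴ + 0⁴ = 642
642 = (2,8,2)_16 → 2⁴ + 8⁴ + 2⁴ = 4128
4128 = (1,0,2,0)_16 → 1⁴ + 0⁴ + 2⁴ + 0⁴ = 17
17 = (1,1)_16 → 1⁴ + 1⁴ = 2
2 = (2)_16 → 2⁴ = 16
16 = (1,0)_16 → 1⁴ + 0⁴ = 1  — reached the fixed point 1.
1 → 1, so 1 is the first repeated value.

1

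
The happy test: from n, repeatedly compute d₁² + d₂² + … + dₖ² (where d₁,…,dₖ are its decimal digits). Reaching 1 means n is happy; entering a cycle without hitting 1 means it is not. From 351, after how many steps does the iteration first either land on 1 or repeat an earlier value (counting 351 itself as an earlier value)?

14

351 → 35
35 → 34
34 → 25
25 → 29
29 → 85
85 → 89
89 → 145
145 → 42
42 → 20
20 → 4
4 → 16
16 → 37
37 → 58
58 → 89  — 89 repeats.
That took 14 steps.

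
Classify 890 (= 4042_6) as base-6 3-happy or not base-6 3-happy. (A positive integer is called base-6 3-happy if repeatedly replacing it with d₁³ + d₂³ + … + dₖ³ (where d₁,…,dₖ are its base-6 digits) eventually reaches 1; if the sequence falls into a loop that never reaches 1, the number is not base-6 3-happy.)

890 = (4,0,4,2)_6 → 4³ + 0³ + 4³ + 2³ = 64 + 0 + 64 + 8 = 136
136 = (3,4,4)_6 → 3³ + 4³ + 4³ = 27 + 64 + 64 = 155
155 = (4,1,5)_6 → 4³ + 1³ + 5³ = 64 + 1 + 125 = 190
190 = (5,1,4)_6 → 5³ + 1³ + 4³ = 125 + 1 + 64 = 190  — 190 already seen; the sequence cycles without reaching 1.

not base-6 3-happy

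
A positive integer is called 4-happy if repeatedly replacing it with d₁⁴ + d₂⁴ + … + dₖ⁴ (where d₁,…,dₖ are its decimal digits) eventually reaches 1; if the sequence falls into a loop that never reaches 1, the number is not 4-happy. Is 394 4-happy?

394 → 3⁴ + 9⁴ + 4⁴ = 81 + 6561 + 256 = 6898
6898 → 6⁴ + 8⁴ + 9⁴ + 8⁴ = 1296 + 4096 + 6561 + 4096 = 16049
16049 → 1⁴ + 6⁴ + 0⁴ + 4⁴ + 9⁴ = 1 + 1296 + 0 + 256 + 6561 = 8114
8114 → 8⁴ + 1⁴ + 1⁴ + 4⁴ = 4096 + 1 + 1 + 256 = 4354
4354 → 4⁴ + 3⁴ + 5⁴ + 4⁴ = 256 + 81 + 625 + 256 = 1218
1218 → 1⁴ + 2⁴ + 1⁴ + 8⁴ = 1 + 16 + 1 + 4096 = 4114
4114 → 4⁴ + 1⁴ + 1⁴ + 4⁴ = 256 + 1 + 1 + 256 = 514
514 → 5⁴ + 1⁴ + 4⁴ = 625 + 1 + 256 = 882
882 → 8⁴ + 8⁴ + 2⁴ = 4096 + 4096 + 16 = 8208
8208 → 8⁴ + 2⁴ + 0⁴ + 8⁴ = 4096 + 16 + 0 + 4096 = 8208  — 8208 already seen; the sequence cycles without reaching 1.

not 4-happy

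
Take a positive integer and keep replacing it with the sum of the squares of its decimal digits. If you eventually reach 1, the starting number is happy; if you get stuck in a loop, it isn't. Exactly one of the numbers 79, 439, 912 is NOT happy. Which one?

439

79: 79 → 130 → 10 → 1  — reaches 1 (happy)
439: 439 → 106 → 37 → 58 → 89 → 145 → 42 → 20 → 4 → 16 → 37  — repeats 37 (not happy)
912: 912 → 86 → 100 → 1  — reaches 1 (happy)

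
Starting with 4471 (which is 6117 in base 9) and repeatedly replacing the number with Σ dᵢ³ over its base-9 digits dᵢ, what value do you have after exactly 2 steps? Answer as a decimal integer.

4471 = (6,1,1,7)_9 → 6³ + 1³ + 1³ + 7³ = 216 + 1 + 1 + 343 = 561
561 = (6,8,3)_9 → 6³ + 8³ + 3³ = 216 + 512 + 27 = 755

755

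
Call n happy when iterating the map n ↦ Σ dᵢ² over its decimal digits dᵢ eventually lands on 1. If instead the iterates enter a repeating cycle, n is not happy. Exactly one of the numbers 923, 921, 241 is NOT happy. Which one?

241

923: 923 → 94 → 97 → 130 → 10 → 1  — reaches 1 (happy)
921: 921 → 86 → 100 → 1  — reaches 1 (happy)
241: 241 → 21 → 5 → 25 → 29 → 85 → 89 → 145 → 42 → 20 → 4 → 16 → 37 → 58 → 89  — repeats 89 (not happy)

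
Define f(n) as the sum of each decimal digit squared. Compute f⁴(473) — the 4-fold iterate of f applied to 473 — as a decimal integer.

37

473 → 74
74 → 65
65 → 61
61 → 37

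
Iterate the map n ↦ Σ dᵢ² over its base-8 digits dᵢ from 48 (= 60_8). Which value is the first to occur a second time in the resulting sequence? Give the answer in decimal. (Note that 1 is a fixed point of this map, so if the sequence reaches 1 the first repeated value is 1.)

16

48 = (6,0)_8 → 6² + 0² = 36
36 = (4,4)_8 → 4² + 4² = 32
32 = (4,0)_8 → 4² + 0² = 16
16 = (2,0)_8 → 2² + 0² = 4
4 = (4)_8 → 4² = 16  — 16 already appeared earlier.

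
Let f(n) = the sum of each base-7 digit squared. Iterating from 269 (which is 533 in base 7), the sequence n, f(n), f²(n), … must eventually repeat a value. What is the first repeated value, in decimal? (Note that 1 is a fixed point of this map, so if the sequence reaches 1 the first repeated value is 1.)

269 = (5,3,3)_7 → 43
43 = (6,1)_7 → 37
37 = (5,2)_7 → 29
29 = (4,1)_7 → 17
17 = (2,3)_7 → 13
13 = (1,6)_7 → 37  — 37 already appeared earlier.

37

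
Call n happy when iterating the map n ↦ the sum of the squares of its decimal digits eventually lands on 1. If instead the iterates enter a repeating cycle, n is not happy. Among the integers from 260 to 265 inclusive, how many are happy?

2

260: 260 → 40 → 16 → 37 → 58 → 89 → 145 → 42 → 20 → 4 → 16  (repeats 16)
261: 261 → 41 → 17 → 50 → 25 → 29 → 85 → 89 → 145 → 42 → 20 → 4 → 16 → 37 → 58 → 89  (repeats 89)
262: 262 → 44 → 32 → 13 → 10 → 1  (reaches 1)
263: 263 → 49 → 97 → 130 → 10 → 1  (reaches 1)
264: 264 → 56 → 61 → 37 → 58 → 89 → 145 → 42 → 20 → 4 → 16 → 37  (repeats 37)
265: 265 → 65 → 61 → 37 → 58 → 89 → 145 → 42 → 20 → 4 → 16 → 37  (repeats 37)
happy: 262, 263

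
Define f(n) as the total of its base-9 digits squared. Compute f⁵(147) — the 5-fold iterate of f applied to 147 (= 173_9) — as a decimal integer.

147 = (1,7,3)_9 → 1² + 7² + 3² = 1 + 49 + 9 = 59
59 = (6,5)_9 → 6² + 5² = 36 + 25 = 61
61 = (6,7)_9 → 6² + 7² = 36 + 49 = 85
85 = (1,0,4)_9 → 1² + 0² + 4² = 1 + 0 + 16 = 17
17 = (1,8)_9 → 1² + 8² = 1 + 64 = 65

65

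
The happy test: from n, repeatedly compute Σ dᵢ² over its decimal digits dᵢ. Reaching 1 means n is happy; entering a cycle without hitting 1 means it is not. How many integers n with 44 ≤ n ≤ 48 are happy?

1

44: 44 → 32 → 13 → 10 → 1  (reaches 1)
45: 45 → 41 → 17 → 50 → 25 → 29 → 85 → 89 → 145 → 42 → 20 → 4 → 16 → 37 → 58 → 89  (repeats 89)
46: 46 → 52 → 29 → 85 → 89 → 145 → 42 → 20 → 4 → 16 → 37 → 58 → 89  (repeats 89)
47: 47 → 65 → 61 → 37 → 58 → 89 → 145 → 42 → 20 → 4 → 16 → 37  (repeats 37)
48: 48 → 80 → 64 → 52 → 29 → 85 → 89 → 145 → 42 → 20 → 4 → 16 → 37 → 58 → 89  (repeats 89)
happy: 44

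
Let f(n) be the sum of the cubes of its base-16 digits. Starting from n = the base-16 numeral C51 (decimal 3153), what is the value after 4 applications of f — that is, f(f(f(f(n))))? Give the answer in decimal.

2331

3153 = (12,5,1)_16 → 12³ + 5³ + 1³ = 1854
1854 = (7,3,14)_16 → 7³ + 3³ + 14³ = 3114
3114 = (12,2,10)_16 → 12³ + 2³ + 10³ = 2736
2736 = (10,11,0)_16 → 10³ + 11³ + 0³ = 2331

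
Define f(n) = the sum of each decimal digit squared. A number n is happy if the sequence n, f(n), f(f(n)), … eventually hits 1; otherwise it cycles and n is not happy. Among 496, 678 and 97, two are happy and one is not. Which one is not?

678

496: 496 → 133 → 19 → 82 → 68 → 100 → 1  — reaches 1 (happy)
678: 678 → 149 → 98 → 145 → 42 → 20 → 4 → 16 → 37 → 58 → 89 → 145  — repeats 145 (not happy)
97: 97 → 130 → 10 → 1  — reaches 1 (happy)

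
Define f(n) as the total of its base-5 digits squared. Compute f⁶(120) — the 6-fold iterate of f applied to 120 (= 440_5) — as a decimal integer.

10

120 = (4,4,0)_5 → 4² + 4² + 0² = 32
32 = (1,1,2)_5 → 1² + 1² + 2² = 6
6 = (1,1)_5 → 1² + 1² = 2
2 = (2)_5 → 2² = 4
4 = (4)_5 → 4² = 16
16 = (3,1)_5 → 3² + 1² = 10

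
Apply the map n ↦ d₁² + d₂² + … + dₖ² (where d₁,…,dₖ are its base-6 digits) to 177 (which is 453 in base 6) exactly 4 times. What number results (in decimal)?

177 = (4,5,3)_6 → 4² + 5² + 3² = 50
50 = (1,2,2)_6 → 1² + 2² + 2² = 9
9 = (1,3)_6 → 1² + 3² = 10
10 = (1,4)_6 → 1² + 4² = 17

17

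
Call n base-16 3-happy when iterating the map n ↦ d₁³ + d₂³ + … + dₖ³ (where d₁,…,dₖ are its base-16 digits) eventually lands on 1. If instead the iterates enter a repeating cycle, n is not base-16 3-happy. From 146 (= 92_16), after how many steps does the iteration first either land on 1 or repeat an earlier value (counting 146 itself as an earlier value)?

4

146 = (9,2)_16 → 9³ + 2³ = 729 + 8 = 737
737 = (2,14,1)_16 → 2³ + 14³ + 1³ = 8 + 2744 + 1 = 2753
2753 = (10,12,1)_16 → 10³ + 12³ + 1³ = 1000 + 1728 + 1 = 2729
2729 = (10,10,9)_16 → 10³ + 10³ + 9³ = 1000 + 1000 + 729 = 2729  — 2729 repeats.
That took 4 steps.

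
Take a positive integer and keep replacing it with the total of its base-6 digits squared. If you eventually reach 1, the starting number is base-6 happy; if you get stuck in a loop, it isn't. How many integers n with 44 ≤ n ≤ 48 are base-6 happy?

1

44: 44 → 6 → 1  (reaches 1)
45: 45 → 11 → 26 → 20 → 13 → 5 → 25 → 17 → 29 → 41 → 26  (repeats 26)
46: 46 → 18 → 9 → 10 → 17 → 29 → 41 → 26 → 20 → 13 → 5 → 25 → 17  (repeats 17)
47: 47 → 27 → 25 → 17 → 29 → 41 → 26 → 20 → 13 → 5 → 25  (repeats 25)
48: 48 → 5 → 25 → 17 → 29 → 41 → 26 → 20 → 13 → 5  (repeats 5)
base-6 happy: 44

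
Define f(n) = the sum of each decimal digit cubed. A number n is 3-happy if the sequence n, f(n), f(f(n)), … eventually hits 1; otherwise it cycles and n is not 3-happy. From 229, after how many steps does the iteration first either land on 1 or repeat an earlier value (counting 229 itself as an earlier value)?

229 → 2³ + 2³ + 9³ = 745
745 → 7³ + 4³ + 5³ = 532
532 → 5³ + 3³ + 2³ = 160
160 → 1³ + 6³ + 0³ = 217
217 → 2³ + 1³ + 7³ = 352
352 → 3³ + 5³ + 2³ = 160  — 160 repeats.
That took 6 steps.

6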